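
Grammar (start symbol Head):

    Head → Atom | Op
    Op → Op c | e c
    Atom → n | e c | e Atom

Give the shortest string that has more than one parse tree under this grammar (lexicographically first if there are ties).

length 1: no string has ≥2 trees
length 2: e c has 2 parse trees

Two derivations of e c:
  Head ⇒ Atom ⇒ e c
  Head ⇒ Op ⇒ e c

e c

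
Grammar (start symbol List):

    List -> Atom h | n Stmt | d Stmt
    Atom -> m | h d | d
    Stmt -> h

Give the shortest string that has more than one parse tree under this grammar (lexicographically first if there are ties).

d h

length 2: d h has 2 parse trees

Two derivations of d h:
  List ⇒ Atom h ⇒ d h
  List ⇒ d Stmt ⇒ d h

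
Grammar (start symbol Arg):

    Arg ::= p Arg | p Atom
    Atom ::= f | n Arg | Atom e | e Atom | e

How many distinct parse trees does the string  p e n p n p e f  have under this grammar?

1

Parse trees for p e n p n p e f:
  [Arg p [Atom e [Atom n [Arg p [Atom n [Arg p [Atom e [Atom f]]]]]]]]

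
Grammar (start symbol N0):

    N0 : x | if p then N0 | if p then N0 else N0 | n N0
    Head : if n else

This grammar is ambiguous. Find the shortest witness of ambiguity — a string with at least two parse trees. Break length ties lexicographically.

if p then if p then x else x

length 1: no string has ≥2 trees
length 2: no string has ≥2 trees
length 3: no string has ≥2 trees
length 4: no string has ≥2 trees
length 5: no string has ≥2 trees
length 6: no string has ≥2 trees
length 7: no string has ≥2 trees
length 8: no string has ≥2 trees
length 9: if p then if p then x else x has 2 parse trees

Two derivations of if p then if p then x else x:
  N0 ⇒ if p then N0 ⇒ if p then if p then N0 else N0 ⇒ if p then if p then x else N0 ⇒ if p then if p then x else x
  N0 ⇒ if p then N0 else N0 ⇒ if p then if p then N0 else N0 ⇒ if p then if p then x else N0 ⇒ if p then if p then x else x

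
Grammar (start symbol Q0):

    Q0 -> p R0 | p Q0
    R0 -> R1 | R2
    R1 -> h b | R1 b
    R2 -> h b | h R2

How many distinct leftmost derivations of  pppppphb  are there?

Parse trees for pppppphb:
  [Q0 p [Q0 p [Q0 p [Q0 p [Q0 p [Q0 p [R0 [R1 h b]]]]]]]]
  [Q0 p [Q0 p [Q0 p [Q0 p [Q0 p [Q0 p [R0 [R2 h b]]]]]]]]

2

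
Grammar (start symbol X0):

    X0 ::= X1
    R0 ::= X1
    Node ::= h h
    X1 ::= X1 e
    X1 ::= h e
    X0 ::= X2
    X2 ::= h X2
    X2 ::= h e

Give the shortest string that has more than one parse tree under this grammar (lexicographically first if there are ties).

length 2: h e has 2 parse trees

Two derivations of h e:
  X0 ⇒ X1 ⇒ h e
  X0 ⇒ X2 ⇒ h e

h e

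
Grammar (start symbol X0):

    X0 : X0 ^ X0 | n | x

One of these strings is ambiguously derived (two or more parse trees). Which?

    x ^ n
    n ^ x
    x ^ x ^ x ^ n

x ^ x ^ x ^ n

x ^ n: 1 tree
n ^ x: 1 tree
x ^ x ^ x ^ n: 5 trees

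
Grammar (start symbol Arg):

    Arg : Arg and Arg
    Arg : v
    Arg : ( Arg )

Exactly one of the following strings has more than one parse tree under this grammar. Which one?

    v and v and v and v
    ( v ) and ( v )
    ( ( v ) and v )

v and v and v and v

v and v and v and v: 5 trees
( v ) and ( v ): 1 tree
( ( v ) and v ): 1 tree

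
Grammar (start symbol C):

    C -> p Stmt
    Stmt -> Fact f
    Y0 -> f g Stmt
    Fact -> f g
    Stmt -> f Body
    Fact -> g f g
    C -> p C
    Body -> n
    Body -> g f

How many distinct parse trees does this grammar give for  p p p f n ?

1

Parse trees for p p p f n:
  [C p [C p [C p [Stmt f [Body n]]]]]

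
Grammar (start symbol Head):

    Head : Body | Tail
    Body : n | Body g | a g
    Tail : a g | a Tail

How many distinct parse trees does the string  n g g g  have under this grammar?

Parse trees for n g g g:
  [Head [Body [Body [Body [Body n] g] g] g]]

1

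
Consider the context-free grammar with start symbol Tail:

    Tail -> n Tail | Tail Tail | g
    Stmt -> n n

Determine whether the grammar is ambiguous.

Witness: g g g

Derivation 1: Tail ⇒ Tail Tail ⇒ Tail Tail Tail ⇒ g Tail Tail ⇒ g g Tail ⇒ g g g
Derivation 2: Tail ⇒ Tail Tail ⇒ g Tail ⇒ g Tail Tail ⇒ g g Tail ⇒ g g g

Two distinct leftmost derivations for the same string.

Ambiguous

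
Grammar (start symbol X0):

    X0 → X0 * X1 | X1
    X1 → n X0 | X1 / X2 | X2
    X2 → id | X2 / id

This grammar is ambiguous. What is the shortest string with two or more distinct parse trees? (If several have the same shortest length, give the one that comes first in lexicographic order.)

length 1: no string has ≥2 trees
length 2: no string has ≥2 trees
length 3: id / id has 2 parse trees

Two derivations of id / id:
  X0 ⇒ X1 ⇒ X1 / X2 ⇒ X2 / X2 ⇒ id / X2 ⇒ id / id
  X0 ⇒ X1 ⇒ X2 ⇒ X2 / id ⇒ id / id

id / id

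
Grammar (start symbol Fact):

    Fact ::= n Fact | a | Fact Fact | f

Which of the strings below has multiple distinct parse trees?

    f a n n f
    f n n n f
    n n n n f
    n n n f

f a n n f

f a n n f: 2 trees
f n n n f: 1 tree
n n n n f: 1 tree
n n n f: 1 tree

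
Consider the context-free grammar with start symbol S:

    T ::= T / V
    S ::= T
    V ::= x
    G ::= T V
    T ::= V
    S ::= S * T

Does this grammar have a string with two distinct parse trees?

Unambiguous

Only S, T, V are reachable from S; ignoring the rest: The grammar is stratified — S handles '*' (left-recursive), T handles '/', V atoms. Each operator has a fixed associativity and precedence level, so every string has one parse.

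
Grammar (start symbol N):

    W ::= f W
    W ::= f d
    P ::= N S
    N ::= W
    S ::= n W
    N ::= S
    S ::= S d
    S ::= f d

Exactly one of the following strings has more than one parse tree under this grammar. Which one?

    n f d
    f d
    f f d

f d

n f d: 1 tree
f d: 2 trees
f f d: 1 tree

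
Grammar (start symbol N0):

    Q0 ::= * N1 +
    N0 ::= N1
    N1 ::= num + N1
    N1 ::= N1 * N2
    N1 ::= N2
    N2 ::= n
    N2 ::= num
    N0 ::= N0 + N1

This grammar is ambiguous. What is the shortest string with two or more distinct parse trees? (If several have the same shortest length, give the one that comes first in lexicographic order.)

length 1: no string has ≥2 trees
length 3: num + n has 2 parse trees

Two derivations of num + n:
  N0 ⇒ N1 ⇒ num + N1 ⇒ num + N2 ⇒ num + n
  N0 ⇒ N0 + N1 ⇒ N1 + N1 ⇒ N2 + N1 ⇒ num + N1 ⇒ num + N2 ⇒ num + n

num + n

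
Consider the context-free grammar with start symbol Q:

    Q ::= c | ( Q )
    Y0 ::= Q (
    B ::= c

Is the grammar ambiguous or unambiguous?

Only Q is reachable from Q; ignoring the rest: L(Q) is { openⁿ atom closeⁿ : n ≥ 0 }. The bracket depth fixes n, and the derivation is forced at every step.

Unambiguous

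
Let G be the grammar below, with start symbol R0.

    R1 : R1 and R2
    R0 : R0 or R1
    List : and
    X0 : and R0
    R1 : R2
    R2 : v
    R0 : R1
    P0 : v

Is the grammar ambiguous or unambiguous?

Unambiguous

(P0, X0, List are unreachable from R0, so their rules don't affect L(R0).) This is a standard precedence ladder (R0 over R1 over R2), with each level left-recursive on its own operator ('or' at R0, 'and' at R1). That structure is LR(1), hence unambiguous.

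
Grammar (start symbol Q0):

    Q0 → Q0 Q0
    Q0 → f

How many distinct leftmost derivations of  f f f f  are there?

5

Parse trees for f f f f:
  [Q0 [Q0 f] [Q0 [Q0 f] [Q0 [Q0 f] [Q0 f]]]]
  [Q0 [Q0 f] [Q0 [Q0 [Q0 f] [Q0 f]] [Q0 f]]]
  [Q0 [Q0 [Q0 f] [Q0 f]] [Q0 [Q0 f] [Q0 f]]]
  [Q0 [Q0 [Q0 f] [Q0 [Q0 f] [Q0 f]]] [Q0 f]]
  [Q0 [Q0 [Q0 [Q0 f] [Q0 f]] [Q0 f]] [Q0 f]]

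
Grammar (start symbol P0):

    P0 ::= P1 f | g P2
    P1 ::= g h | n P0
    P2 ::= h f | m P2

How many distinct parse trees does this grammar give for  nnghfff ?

2

Parse trees for nnghfff:
  [P0 [P1 n [P0 [P1 n [P0 [P1 g h] f]] f]] f]
  [P0 [P1 n [P0 [P1 n [P0 g [P2 h f]]] f]] f]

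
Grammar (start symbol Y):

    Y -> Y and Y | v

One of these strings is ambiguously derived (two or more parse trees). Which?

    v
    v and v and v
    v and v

v: 1 tree
v and v and v: 2 trees
v and v: 1 tree

v and v and v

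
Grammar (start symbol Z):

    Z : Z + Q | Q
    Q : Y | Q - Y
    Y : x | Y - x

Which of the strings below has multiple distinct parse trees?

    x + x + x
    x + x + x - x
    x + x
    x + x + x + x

x + x + x: 1 tree
x + x + x - x: 2 trees
x + x: 1 tree
x + x + x + x: 1 tree

x + x + x - x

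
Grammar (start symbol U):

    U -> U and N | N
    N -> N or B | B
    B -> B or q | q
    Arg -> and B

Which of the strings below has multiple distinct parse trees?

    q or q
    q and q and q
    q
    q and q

q or q: 2 trees
q and q and q: 1 tree
q: 1 tree
q and q: 1 tree

q or q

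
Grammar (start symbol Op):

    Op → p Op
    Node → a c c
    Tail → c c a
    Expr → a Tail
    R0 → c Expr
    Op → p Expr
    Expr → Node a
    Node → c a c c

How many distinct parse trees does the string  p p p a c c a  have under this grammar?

Parse trees for p p p a c c a:
  [Op p [Op p [Op p [Expr a [Tail c c a]]]]]
  [Op p [Op p [Op p [Expr [Node a c c] a]]]]

2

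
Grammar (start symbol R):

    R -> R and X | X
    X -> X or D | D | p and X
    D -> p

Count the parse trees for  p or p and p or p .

1

Parse trees for p or p and p or p:
  [R [R [X [X [D p]] or [D p]]] and [X [X [D p]] or [D p]]]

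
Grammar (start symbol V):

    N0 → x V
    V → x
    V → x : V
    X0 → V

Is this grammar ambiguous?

Unambiguous

Only V is reachable from V; ignoring the rest: The reachable grammar is A → atom sep A | atom. Each atom is followed by either the separator (recurse) or end-of-string (stop) — no choice point.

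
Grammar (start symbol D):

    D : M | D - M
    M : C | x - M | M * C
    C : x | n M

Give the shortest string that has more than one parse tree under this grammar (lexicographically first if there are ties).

x - x

length 1: no string has ≥2 trees
length 2: no string has ≥2 trees
length 3: x - x has 2 parse trees

Two derivations of x - x:
  D ⇒ M ⇒ x - M ⇒ x - C ⇒ x - x
  D ⇒ D - M ⇒ M - M ⇒ C - M ⇒ x - M ⇒ x - C ⇒ x - x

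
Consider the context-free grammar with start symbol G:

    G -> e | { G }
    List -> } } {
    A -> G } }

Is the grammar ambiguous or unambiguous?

(List, A are unreachable from G, so their rules don't affect L(G).) Each string is a nest of matched brackets around a single atom. An opening bracket forces the recursive rule; an atom forces the base rule.

Unambiguous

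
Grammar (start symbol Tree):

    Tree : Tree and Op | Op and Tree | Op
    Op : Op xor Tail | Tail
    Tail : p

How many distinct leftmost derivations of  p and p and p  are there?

Parse trees for p and p and p:
  [Tree [Tree [Tree [Op [Tail p]]] and [Op [Tail p]]] and [Op [Tail p]]]
  [Tree [Tree [Op [Tail p]] and [Tree [Op [Tail p]]]] and [Op [Tail p]]]
  [Tree [Op [Tail p]] and [Tree [Tree [Op [Tail p]]] and [Op [Tail p]]]]
  [Tree [Op [Tail p]] and [Tree [Op [Tail p]] and [Tree [Op [Tail p]]]]]

4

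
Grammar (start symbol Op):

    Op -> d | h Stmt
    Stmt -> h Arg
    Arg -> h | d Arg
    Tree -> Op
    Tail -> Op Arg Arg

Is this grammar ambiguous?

Unambiguous

(Tree, Tail are unreachable from Op, so their rules don't affect L(Op).) Restricted to the reachable nonterminals, every rule has the form A → t or A → t B, and no two rules for the same A share a first terminal. The grammar encodes a DFA — one run per string.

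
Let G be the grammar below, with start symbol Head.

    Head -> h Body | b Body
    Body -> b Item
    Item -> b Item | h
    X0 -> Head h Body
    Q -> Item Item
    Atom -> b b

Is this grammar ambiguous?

Only Head, Body, Item are reachable from Head; ignoring the rest: The reachable rules are right-linear with at most one rule per (nonterminal, next-terminal) pair. Each input token forces the next rule, so parsing is deterministic.

Unambiguous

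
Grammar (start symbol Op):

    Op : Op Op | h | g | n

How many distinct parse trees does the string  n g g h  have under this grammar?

Parse trees for n g g h:
  [Op [Op n] [Op [Op g] [Op [Op g] [Op h]]]]
  [Op [Op n] [Op [Op [Op g] [Op g]] [Op h]]]
  [Op [Op [Op n] [Op g]] [Op [Op g] [Op h]]]
  [Op [Op [Op n] [Op [Op g] [Op g]]] [Op h]]
  [Op [Op [Op [Op n] [Op g]] [Op g]] [Op h]]

5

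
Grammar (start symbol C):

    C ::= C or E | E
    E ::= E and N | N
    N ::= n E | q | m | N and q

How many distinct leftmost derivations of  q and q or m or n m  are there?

2

Parse trees for q and q or m or n m:
  [C [C [C [E [E [N q]] and [N q]]] or [E [N m]]] or [E [N n [E [N m]]]]]
  [C [C [C [E [N [N q] and q]]] or [E [N m]]] or [E [N n [E [N m]]]]]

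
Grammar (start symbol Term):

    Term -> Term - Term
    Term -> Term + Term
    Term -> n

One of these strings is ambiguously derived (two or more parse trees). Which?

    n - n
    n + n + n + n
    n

n - n: 1 tree
n + n + n + n: 5 trees
n: 1 tree

n + n + n + n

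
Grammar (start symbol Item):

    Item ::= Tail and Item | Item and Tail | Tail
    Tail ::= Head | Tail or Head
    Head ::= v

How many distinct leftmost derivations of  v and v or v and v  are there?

Parse trees for v and v or v and v:
  [Item [Tail [Head v]] and [Item [Tail [Tail [Head v]] or [Head v]] and [Item [Tail [Head v]]]]]
  [Item [Tail [Head v]] and [Item [Item [Tail [Tail [Head v]] or [Head v]]] and [Tail [Head v]]]]
  [Item [Item [Tail [Head v]] and [Item [Tail [Tail [Head v]] or [Head v]]]] and [Tail [Head v]]]
  [Item [Item [Item [Tail [Head v]]] and [Tail [Tail [Head v]] or [Head v]]] and [Tail [Head v]]]

4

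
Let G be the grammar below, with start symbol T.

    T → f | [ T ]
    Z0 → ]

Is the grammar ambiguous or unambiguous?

Unambiguous

(Z0 is unreachable from T, so its rules don't affect L(T).) Each string is a nest of matched brackets around a single atom. An opening bracket forces the recursive rule; an atom forces the base rule.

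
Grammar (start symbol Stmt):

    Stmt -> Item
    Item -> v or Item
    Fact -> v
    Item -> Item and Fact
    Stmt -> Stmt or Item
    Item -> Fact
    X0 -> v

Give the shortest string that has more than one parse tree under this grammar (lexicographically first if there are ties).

v or v

length 1: no string has ≥2 trees
length 3: v or v has 2 parse trees

Two derivations of v or v:
  Stmt ⇒ Item ⇒ v or Item ⇒ v or Fact ⇒ v or v
  Stmt ⇒ Stmt or Item ⇒ Item or Item ⇒ Fact or Item ⇒ v or Item ⇒ v or Fact ⇒ v or v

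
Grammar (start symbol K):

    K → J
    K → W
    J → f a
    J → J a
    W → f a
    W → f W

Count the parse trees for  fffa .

Parse trees for fffa:
  [K [W f [W f [W f a]]]]

1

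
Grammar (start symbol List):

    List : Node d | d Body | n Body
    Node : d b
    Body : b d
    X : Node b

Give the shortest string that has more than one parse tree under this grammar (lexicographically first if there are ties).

d b d

length 3: d b d has 2 parse trees

Two derivations of d b d:
  List ⇒ Node d ⇒ d b d
  List ⇒ d Body ⇒ d b d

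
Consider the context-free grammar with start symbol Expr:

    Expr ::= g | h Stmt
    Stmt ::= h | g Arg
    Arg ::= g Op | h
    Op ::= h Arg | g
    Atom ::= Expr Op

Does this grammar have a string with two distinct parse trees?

(Atom is unreachable from Expr, so its rules don't affect L(Expr).) Each reachable nonterminal has at most one production per leading terminal, and all productions are right-linear; the derivation is determined token-by-token.

Unambiguous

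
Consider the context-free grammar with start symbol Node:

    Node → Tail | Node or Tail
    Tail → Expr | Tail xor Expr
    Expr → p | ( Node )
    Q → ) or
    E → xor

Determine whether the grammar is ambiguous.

Unambiguous

Only Node, Tail, Expr are reachable from Node; ignoring the rest: This is a standard precedence ladder (Node over Tail over Expr), with each level left-recursive on its own operator ('or' at Node, 'xor' at Tail). That structure is LR(1), hence unambiguous.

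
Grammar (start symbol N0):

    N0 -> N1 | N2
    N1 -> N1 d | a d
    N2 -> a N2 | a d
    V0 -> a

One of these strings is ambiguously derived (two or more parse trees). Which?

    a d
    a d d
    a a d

a d

a d: 2 trees
a d d: 1 tree
a a d: 1 tree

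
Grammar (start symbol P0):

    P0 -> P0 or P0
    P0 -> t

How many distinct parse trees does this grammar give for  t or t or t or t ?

5

Parse trees for t or t or t or t:
  [P0 [P0 t] or [P0 [P0 t] or [P0 [P0 t] or [P0 t]]]]
  [P0 [P0 t] or [P0 [P0 [P0 t] or [P0 t]] or [P0 t]]]
  [P0 [P0 [P0 t] or [P0 t]] or [P0 [P0 t] or [P0 t]]]
  [P0 [P0 [P0 t] or [P0 [P0 t] or [P0 t]]] or [P0 t]]
  [P0 [P0 [P0 [P0 t] or [P0 t]] or [P0 t]] or [P0 t]]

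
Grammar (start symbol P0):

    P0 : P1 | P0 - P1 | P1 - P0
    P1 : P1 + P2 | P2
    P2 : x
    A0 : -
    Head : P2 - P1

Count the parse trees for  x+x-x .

2

Parse trees for x+x-x:
  [P0 [P0 [P1 [P1 [P2 x]] + [P2 x]]] - [P1 [P2 x]]]
  [P0 [P1 [P1 [P2 x]] + [P2 x]] - [P0 [P1 [P2 x]]]]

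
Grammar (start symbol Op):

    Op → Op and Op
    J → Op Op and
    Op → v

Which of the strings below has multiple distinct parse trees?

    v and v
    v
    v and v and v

v and v and v

v and v: 1 tree
v: 1 tree
v and v and v: 2 trees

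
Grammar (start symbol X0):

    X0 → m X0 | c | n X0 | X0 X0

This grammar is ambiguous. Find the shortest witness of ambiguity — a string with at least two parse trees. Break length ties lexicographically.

length 1: no string has ≥2 trees
length 2: no string has ≥2 trees
length 3: c c c has 2 parse trees

Two derivations of c c c:
  X0 ⇒ X0 X0 ⇒ c X0 ⇒ c X0 X0 ⇒ c c X0 ⇒ c c c
  X0 ⇒ X0 X0 ⇒ X0 X0 X0 ⇒ c X0 X0 ⇒ c c X0 ⇒ c c c

c c c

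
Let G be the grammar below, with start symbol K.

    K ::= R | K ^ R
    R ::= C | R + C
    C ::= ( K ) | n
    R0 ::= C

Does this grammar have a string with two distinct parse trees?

Unambiguous

Only K, R, C are reachable from K; ignoring the rest: K → K ^ R | R  ;  R → R + C | C  — a left-associative chain with C at the bottom. Each string factors uniquely by precedence.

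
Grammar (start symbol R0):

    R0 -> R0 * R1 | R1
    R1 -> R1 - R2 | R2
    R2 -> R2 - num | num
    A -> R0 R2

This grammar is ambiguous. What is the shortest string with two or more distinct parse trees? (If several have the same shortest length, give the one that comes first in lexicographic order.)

num - num

length 1: no string has ≥2 trees
length 3: num - num has 2 parse trees

Two derivations of num - num:
  R0 ⇒ R1 ⇒ R1 - R2 ⇒ R2 - R2 ⇒ num - R2 ⇒ num - num
  R0 ⇒ R1 ⇒ R2 ⇒ R2 - num ⇒ num - num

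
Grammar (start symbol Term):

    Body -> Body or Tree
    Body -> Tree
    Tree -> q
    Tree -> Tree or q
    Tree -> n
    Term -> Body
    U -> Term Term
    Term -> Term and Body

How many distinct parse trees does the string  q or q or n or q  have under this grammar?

4

Parse trees for q or q or n or q:
  [Term [Body [Body [Body [Tree q]] or [Tree q]] or [Tree [Tree n] or q]]]
  [Term [Body [Body [Tree [Tree q] or q]] or [Tree [Tree n] or q]]]
  [Term [Body [Body [Body [Body [Tree q]] or [Tree q]] or [Tree n]] or [Tree q]]]
  [Term [Body [Body [Body [Tree [Tree q] or q]] or [Tree n]] or [Tree q]]]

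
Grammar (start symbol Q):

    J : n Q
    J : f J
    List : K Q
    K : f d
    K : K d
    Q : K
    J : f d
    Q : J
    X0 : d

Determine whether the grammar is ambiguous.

Witness: f d

Derivation 1: Q ⇒ K ⇒ f d
Derivation 2: Q ⇒ J ⇒ f d

Two distinct leftmost derivations for the same string.

Ambiguous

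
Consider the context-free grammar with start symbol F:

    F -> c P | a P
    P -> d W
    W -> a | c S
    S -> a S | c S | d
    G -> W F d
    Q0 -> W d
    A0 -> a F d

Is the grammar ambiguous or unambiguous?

(G, Q0, A0 are unreachable from F, so their rules don't affect L(F).) Each reachable nonterminal has at most one production per leading terminal, and all productions are right-linear; the derivation is determined token-by-token.

Unambiguous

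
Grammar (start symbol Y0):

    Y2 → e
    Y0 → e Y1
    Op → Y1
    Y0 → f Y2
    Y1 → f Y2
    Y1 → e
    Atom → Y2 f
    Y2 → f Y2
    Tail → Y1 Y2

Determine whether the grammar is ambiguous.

(Atom, Tail, Op are unreachable from Y0, so their rules don't affect L(Y0).) The reachable rules are right-linear with at most one rule per (nonterminal, next-terminal) pair. Each input token forces the next rule, so parsing is deterministic.

Unambiguous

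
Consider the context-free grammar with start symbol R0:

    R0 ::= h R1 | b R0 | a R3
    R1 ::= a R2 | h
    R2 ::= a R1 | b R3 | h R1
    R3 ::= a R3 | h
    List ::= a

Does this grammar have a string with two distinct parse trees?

Only R0, R1, R2, R3 are reachable from R0; ignoring the rest: Each reachable nonterminal has at most one production per leading terminal, and all productions are right-linear; the derivation is determined token-by-token.

Unambiguous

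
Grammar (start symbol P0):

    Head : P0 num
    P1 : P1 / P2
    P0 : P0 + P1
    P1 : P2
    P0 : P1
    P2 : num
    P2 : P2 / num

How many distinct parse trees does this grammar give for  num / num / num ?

Parse trees for num / num / num:
  [P0 [P1 [P1 [P2 num]] / [P2 [P2 num] / num]]]
  [P0 [P1 [P1 [P1 [P2 num]] / [P2 num]] / [P2 num]]]
  [P0 [P1 [P1 [P2 [P2 num] / num]] / [P2 num]]]
  [P0 [P1 [P2 [P2 [P2 num] / num] / num]]]

4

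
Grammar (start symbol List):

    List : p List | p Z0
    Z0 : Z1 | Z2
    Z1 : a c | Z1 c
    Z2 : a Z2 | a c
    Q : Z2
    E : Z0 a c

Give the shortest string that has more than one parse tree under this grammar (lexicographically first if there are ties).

length 3: p a c has 2 parse trees

Two derivations of p a c:
  List ⇒ p Z0 ⇒ p Z1 ⇒ p a c
  List ⇒ p Z0 ⇒ p Z2 ⇒ p a c

p a c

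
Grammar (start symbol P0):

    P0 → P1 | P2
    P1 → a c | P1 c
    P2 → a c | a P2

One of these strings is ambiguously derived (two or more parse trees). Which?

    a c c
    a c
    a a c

a c

a c c: 1 tree
a c: 2 trees
a a c: 1 tree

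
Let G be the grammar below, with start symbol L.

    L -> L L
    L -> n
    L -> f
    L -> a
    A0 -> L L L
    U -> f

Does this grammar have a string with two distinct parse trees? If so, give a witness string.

Ambiguous

Witness: a a a

Derivation 1: L ⇒ L L ⇒ L L L ⇒ a L L ⇒ a a L ⇒ a a a
Derivation 2: L ⇒ L L ⇒ a L ⇒ a L L ⇒ a a L ⇒ a a a

Two distinct leftmost derivations for the same string.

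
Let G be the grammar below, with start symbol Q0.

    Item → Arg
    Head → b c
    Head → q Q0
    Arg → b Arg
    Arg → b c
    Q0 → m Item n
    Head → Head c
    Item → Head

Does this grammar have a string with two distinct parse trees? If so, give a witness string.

Ambiguous

Witness: m b c n

Derivation 1: Q0 ⇒ m Item n ⇒ m Arg n ⇒ m b c n
Derivation 2: Q0 ⇒ m Item n ⇒ m Head n ⇒ m b c n

Two distinct leftmost derivations for the same string.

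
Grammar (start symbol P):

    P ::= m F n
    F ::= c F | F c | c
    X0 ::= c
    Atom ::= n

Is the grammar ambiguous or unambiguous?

Witness: m c c n

Derivation 1: P ⇒ m F n ⇒ m c F n ⇒ m c c n
Derivation 2: P ⇒ m F n ⇒ m F c n ⇒ m c c n

Two distinct leftmost derivations for the same string.

Ambiguous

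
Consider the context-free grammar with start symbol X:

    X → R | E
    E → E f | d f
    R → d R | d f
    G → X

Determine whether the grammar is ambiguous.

Witness: d f

Derivation 1: X ⇒ R ⇒ d f
Derivation 2: X ⇒ E ⇒ d f

Two distinct leftmost derivations for the same string.

Ambiguous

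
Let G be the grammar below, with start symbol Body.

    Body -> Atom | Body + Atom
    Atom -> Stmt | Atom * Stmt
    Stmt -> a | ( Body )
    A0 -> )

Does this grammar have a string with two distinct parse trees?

Only Body, Atom, Stmt are reachable from Body; ignoring the rest: This is a standard precedence ladder (Body over Atom over Stmt), with each level left-recursive on its own operator ('+' at Body, '*' at Atom). That structure is LR(1), hence unambiguous.

Unambiguous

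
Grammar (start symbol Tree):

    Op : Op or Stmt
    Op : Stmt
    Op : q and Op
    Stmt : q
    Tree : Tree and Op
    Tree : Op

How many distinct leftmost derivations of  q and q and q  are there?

Parse trees for q and q and q:
  [Tree [Tree [Op [Stmt q]]] and [Op q and [Op [Stmt q]]]]
  [Tree [Tree [Tree [Op [Stmt q]]] and [Op [Stmt q]]] and [Op [Stmt q]]]
  [Tree [Tree [Op q and [Op [Stmt q]]]] and [Op [Stmt q]]]
  [Tree [Op q and [Op q and [Op [Stmt q]]]]]

4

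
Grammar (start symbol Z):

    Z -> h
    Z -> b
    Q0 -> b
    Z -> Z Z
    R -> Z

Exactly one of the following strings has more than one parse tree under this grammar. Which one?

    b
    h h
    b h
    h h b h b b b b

b: 1 tree
h h: 1 tree
b h: 1 tree
h h b h b b b b: 429 trees

h h b h b b b b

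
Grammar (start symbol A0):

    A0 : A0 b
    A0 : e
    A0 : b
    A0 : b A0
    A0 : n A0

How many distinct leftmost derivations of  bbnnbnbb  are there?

8

Parse trees for bbnnbnbb:
  [A0 [A0 b [A0 b [A0 n [A0 n [A0 b [A0 n [A0 b]]]]]]] b]
  [A0 b [A0 [A0 b [A0 n [A0 n [A0 b [A0 n [A0 b]]]]]] b]]
  [A0 b [A0 b [A0 [A0 n [A0 n [A0 b [A0 n [A0 b]]]]] b]]]
  [A0 b [A0 b [A0 n [A0 [A0 n [A0 b [A0 n [A0 b]]]] b]]]]
  [A0 b [A0 b [A0 n [A0 n [A0 [A0 b [A0 n [A0 b]]] b]]]]]
  [A0 b [A0 b [A0 n [A0 n [A0 b [A0 [A0 n [A0 b]] b]]]]]]
  [A0 b [A0 b [A0 n [A0 n [A0 b [A0 n [A0 [A0 b] b]]]]]]]
  [A0 b [A0 b [A0 n [A0 n [A0 b [A0 n [A0 b [A0 b]]]]]]]]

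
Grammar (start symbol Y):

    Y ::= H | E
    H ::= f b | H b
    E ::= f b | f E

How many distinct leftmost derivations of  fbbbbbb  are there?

1

Parse trees for fbbbbbb:
  [Y [H [H [H [H [H [H f b] b] b] b] b] b]]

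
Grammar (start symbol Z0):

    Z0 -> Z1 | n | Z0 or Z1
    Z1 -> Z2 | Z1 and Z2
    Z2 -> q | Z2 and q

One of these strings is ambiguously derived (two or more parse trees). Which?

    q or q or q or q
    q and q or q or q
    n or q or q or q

q and q or q or q

q or q or q or q: 1 tree
q and q or q or q: 2 trees
n or q or q or q: 1 tree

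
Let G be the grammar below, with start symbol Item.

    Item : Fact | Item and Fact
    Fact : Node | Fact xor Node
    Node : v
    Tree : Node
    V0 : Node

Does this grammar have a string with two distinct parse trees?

Only Item, Fact, Node are reachable from Item; ignoring the rest: This is a standard precedence ladder (Item over Fact over Node), with each level left-recursive on its own operator ('and' at Item, 'xor' at Fact). That structure is LR(1), hence unambiguous.

Unambiguous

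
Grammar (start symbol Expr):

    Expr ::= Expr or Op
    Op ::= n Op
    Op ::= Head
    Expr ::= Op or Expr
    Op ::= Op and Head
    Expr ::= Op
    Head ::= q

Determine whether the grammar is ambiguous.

Witness: q or q

Derivation 1: Expr ⇒ Expr or Op ⇒ Op or Op ⇒ Head or Op ⇒ q or Op ⇒ q or Head ⇒ q or q
Derivation 2: Expr ⇒ Op or Expr ⇒ Head or Expr ⇒ q or Expr ⇒ q or Op ⇒ q or Head ⇒ q or q

Two distinct leftmost derivations for the same string.

Ambiguous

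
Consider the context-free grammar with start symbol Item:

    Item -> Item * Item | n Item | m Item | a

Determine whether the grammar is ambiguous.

Ambiguous

Witness: m a * a

Derivation 1: Item ⇒ Item * Item ⇒ m Item * Item ⇒ m a * Item ⇒ m a * a
Derivation 2: Item ⇒ m Item ⇒ m Item * Item ⇒ m a * Item ⇒ m a * a

Two distinct leftmost derivations for the same string.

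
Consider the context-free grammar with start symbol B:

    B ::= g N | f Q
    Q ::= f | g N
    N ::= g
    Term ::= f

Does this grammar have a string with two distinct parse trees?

Unambiguous

Only B, Q, N are reachable from B; ignoring the rest: Each reachable nonterminal has at most one production per leading terminal, and all productions are right-linear; the derivation is determined token-by-token.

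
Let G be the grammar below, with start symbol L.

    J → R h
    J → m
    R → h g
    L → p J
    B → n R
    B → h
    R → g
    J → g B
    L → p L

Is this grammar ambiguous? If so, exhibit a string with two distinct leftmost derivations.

Ambiguous

Witness: p g h

Derivation 1: L ⇒ p J ⇒ p R h ⇒ p g h
Derivation 2: L ⇒ p J ⇒ p g B ⇒ p g h

Two distinct leftmost derivations for the same string.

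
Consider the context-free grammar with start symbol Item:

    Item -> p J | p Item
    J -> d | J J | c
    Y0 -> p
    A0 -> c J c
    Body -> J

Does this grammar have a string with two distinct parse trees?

Witness: p c c c

Derivation 1: Item ⇒ p J ⇒ p J J ⇒ p J J J ⇒ p c J J ⇒ p c c J ⇒ p c c c
Derivation 2: Item ⇒ p J ⇒ p J J ⇒ p c J ⇒ p c J J ⇒ p c c J ⇒ p c c c

Two distinct leftmost derivations for the same string.

Ambiguous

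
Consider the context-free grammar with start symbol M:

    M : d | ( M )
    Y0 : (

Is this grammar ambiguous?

Unambiguous

(Y0 is unreachable from M, so its rules don't affect L(M).) Each string is a nest of matched brackets around a single atom. An opening bracket forces the recursive rule; an atom forces the base rule.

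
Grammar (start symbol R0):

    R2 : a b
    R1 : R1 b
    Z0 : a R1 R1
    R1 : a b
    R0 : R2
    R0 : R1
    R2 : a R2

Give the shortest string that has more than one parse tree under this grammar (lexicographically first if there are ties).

a b

length 2: a b has 2 parse trees

Two derivations of a b:
  R0 ⇒ R2 ⇒ a b
  R0 ⇒ R1 ⇒ a b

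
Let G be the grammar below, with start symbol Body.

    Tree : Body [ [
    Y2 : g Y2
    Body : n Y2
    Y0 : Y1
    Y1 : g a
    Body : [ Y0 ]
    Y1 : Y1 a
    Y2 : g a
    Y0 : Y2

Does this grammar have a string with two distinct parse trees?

Witness: [ g a ]

Derivation 1: Body ⇒ [ Y0 ] ⇒ [ Y1 ] ⇒ [ g a ]
Derivation 2: Body ⇒ [ Y0 ] ⇒ [ Y2 ] ⇒ [ g a ]

Two distinct leftmost derivations for the same string.

Ambiguous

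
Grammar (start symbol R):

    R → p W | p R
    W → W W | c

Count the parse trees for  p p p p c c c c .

5

Parse trees for p p p p c c c c:
  [R p [R p [R p [R p [W [W c] [W [W c] [W [W c] [W c]]]]]]]]
  [R p [R p [R p [R p [W [W c] [W [W [W c] [W c]] [W c]]]]]]]
  [R p [R p [R p [R p [W [W [W c] [W c]] [W [W c] [W c]]]]]]]
  [R p [R p [R p [R p [W [W [W c] [W [W c] [W c]]] [W c]]]]]]
  [R p [R p [R p [R p [W [W [W [W c] [W c]] [W c]] [W c]]]]]]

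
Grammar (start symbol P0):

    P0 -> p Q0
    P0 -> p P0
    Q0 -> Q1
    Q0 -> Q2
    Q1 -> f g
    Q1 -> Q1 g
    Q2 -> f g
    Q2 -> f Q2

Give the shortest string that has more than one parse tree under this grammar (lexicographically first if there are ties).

length 3: p f g has 2 parse trees

Two derivations of p f g:
  P0 ⇒ p Q0 ⇒ p Q1 ⇒ p f g
  P0 ⇒ p Q0 ⇒ p Q2 ⇒ p f g

p f g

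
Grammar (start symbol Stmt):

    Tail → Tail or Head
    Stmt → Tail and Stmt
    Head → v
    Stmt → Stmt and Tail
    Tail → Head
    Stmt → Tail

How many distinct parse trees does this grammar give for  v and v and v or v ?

Parse trees for v and v and v or v:
  [Stmt [Tail [Head v]] and [Stmt [Tail [Head v]] and [Stmt [Tail [Tail [Head v]] or [Head v]]]]]
  [Stmt [Tail [Head v]] and [Stmt [Stmt [Tail [Head v]]] and [Tail [Tail [Head v]] or [Head v]]]]
  [Stmt [Stmt [Tail [Head v]] and [Stmt [Tail [Head v]]]] and [Tail [Tail [Head v]] or [Head v]]]
  [Stmt [Stmt [Stmt [Tail [Head v]]] and [Tail [Head v]]] and [Tail [Tail [Head v]] or [Head v]]]

4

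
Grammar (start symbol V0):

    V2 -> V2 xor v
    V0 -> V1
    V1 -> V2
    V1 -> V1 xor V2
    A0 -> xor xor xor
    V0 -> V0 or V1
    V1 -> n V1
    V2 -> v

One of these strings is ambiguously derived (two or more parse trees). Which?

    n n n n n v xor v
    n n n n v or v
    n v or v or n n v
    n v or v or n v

n n n n n v xor v

n n n n n v xor v: 7 trees
n n n n v or v: 1 tree
n v or v or n n v: 1 tree
n v or v or n v: 1 tree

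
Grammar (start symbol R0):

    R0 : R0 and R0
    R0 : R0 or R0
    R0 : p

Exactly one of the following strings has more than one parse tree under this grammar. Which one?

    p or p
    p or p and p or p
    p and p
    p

p or p: 1 tree
p or p and p or p: 5 trees
p and p: 1 tree
p: 1 tree

p or p and p or p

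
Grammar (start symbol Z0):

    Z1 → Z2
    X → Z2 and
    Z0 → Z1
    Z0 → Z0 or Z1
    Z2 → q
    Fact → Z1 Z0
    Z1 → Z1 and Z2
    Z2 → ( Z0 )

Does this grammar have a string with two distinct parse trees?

Unambiguous

Only Z0, Z1, Z2 are reachable from Z0; ignoring the rest: The grammar is stratified — Z0 handles 'or' (left-recursive), Z1 handles 'and', Z2 atoms. Each operator has a fixed associativity and precedence level, so every string has one parse.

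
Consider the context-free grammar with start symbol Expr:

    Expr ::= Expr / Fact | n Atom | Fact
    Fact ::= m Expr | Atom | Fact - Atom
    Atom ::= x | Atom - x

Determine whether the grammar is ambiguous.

Ambiguous

Witness: x - x

Derivation 1: Expr ⇒ Fact ⇒ Atom ⇒ Atom - x ⇒ x - x
Derivation 2: Expr ⇒ Fact ⇒ Fact - Atom ⇒ Atom - Atom ⇒ x - Atom ⇒ x - x

Two distinct leftmost derivations for the same string.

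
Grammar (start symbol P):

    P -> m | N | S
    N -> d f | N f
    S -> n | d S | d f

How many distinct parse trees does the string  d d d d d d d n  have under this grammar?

Parse trees for d d d d d d d n:
  [P [S d [S d [S d [S d [S d [S d [S d [S n]]]]]]]]]

1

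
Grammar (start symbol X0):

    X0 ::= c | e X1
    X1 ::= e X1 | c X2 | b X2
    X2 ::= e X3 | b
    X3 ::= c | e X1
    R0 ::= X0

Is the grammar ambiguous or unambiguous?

(R0 is unreachable from X0, so its rules don't affect L(X0).) The reachable rules are right-linear with at most one rule per (nonterminal, next-terminal) pair. Each input token forces the next rule, so parsing is deterministic.

Unambiguous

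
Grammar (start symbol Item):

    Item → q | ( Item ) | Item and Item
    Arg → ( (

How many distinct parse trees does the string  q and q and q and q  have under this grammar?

5

Parse trees for q and q and q and q:
  [Item [Item q] and [Item [Item q] and [Item [Item q] and [Item q]]]]
  [Item [Item q] and [Item [Item [Item q] and [Item q]] and [Item q]]]
  [Item [Item [Item q] and [Item q]] and [Item [Item q] and [Item q]]]
  [Item [Item [Item q] and [Item [Item q] and [Item q]]] and [Item q]]
  [Item [Item [Item [Item q] and [Item q]] and [Item q]] and [Item q]]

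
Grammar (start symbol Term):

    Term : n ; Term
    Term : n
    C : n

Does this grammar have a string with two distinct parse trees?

Unambiguous

Only Term is reachable from Term; ignoring the rest: Right-recursive list with a separator: after each atom, whether the separator follows determines the rule. One parse per string.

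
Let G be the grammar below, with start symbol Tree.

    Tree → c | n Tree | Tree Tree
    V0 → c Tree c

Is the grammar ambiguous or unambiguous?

Witness: c c c

Derivation 1: Tree ⇒ Tree Tree ⇒ c Tree ⇒ c Tree Tree ⇒ c c Tree ⇒ c c c
Derivation 2: Tree ⇒ Tree Tree ⇒ Tree Tree Tree ⇒ c Tree Tree ⇒ c c Tree ⇒ c c c

Two distinct leftmost derivations for the same string.

Ambiguous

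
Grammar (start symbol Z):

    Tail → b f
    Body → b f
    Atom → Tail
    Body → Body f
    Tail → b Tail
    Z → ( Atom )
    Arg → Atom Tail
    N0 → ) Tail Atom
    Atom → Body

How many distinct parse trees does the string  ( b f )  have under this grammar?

2

Parse trees for ( b f ):
  [Z ( [Atom [Tail b f]] )]
  [Z ( [Atom [Body b f]] )]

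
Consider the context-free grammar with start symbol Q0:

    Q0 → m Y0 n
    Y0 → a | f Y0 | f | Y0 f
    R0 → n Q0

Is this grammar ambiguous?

Witness: m f f n

Derivation 1: Q0 ⇒ m Y0 n ⇒ m f Y0 n ⇒ m f f n
Derivation 2: Q0 ⇒ m Y0 n ⇒ m Y0 f n ⇒ m f f n

Two distinct leftmost derivations for the same string.

Ambiguous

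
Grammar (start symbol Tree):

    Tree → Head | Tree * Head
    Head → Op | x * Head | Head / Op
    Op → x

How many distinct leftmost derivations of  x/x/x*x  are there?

Parse trees for x/x/x*x:
  [Tree [Tree [Head [Head [Head [Op x]] / [Op x]] / [Op x]]] * [Head [Op x]]]

1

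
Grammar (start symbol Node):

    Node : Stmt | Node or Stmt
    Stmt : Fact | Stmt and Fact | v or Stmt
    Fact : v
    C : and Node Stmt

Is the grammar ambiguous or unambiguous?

Witness: v or v

Derivation 1: Node ⇒ Stmt ⇒ v or Stmt ⇒ v or Fact ⇒ v or v
Derivation 2: Node ⇒ Node or Stmt ⇒ Stmt or Stmt ⇒ Fact or Stmt ⇒ v or Stmt ⇒ v or Fact ⇒ v or v

Two distinct leftmost derivations for the same string.

Ambiguous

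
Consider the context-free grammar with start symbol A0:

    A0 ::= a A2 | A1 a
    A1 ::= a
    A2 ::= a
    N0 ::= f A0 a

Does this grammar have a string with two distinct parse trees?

Ambiguous

Witness: a a

Derivation 1: A0 ⇒ a A2 ⇒ a a
Derivation 2: A0 ⇒ A1 a ⇒ a a

Two distinct leftmost derivations for the same string.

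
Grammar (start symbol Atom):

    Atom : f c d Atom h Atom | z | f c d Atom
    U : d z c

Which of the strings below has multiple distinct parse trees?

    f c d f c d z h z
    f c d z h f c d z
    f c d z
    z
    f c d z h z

f c d f c d z h z: 2 trees
f c d z h f c d z: 1 tree
f c d z: 1 tree
z: 1 tree
f c d z h z: 1 tree

f c d f c d z h z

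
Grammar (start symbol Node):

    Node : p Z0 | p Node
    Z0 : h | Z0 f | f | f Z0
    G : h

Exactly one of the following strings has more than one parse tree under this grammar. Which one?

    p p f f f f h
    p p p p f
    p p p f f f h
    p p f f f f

p p f f f f h: 1 tree
p p p p f: 1 tree
p p p f f f h: 1 tree
p p f f f f: 8 trees

p p f f f f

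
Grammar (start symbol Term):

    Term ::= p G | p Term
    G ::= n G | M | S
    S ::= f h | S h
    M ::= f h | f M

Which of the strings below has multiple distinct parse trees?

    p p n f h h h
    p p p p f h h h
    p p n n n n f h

p p n f h h h: 1 tree
p p p p f h h h: 1 tree
p p n n n n f h: 2 trees

p p n n n n f h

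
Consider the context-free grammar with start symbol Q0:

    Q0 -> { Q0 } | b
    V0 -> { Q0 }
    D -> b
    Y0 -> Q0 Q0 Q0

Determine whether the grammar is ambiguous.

Only Q0 is reachable from Q0; ignoring the rest: Each string is a nest of matched brackets around a single atom. An opening bracket forces the recursive rule; an atom forces the base rule.

Unambiguous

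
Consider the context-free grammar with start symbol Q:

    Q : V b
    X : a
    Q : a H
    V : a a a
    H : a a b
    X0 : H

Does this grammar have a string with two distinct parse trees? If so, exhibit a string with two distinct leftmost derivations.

Witness: a a a b

Derivation 1: Q ⇒ V b ⇒ a a a b
Derivation 2: Q ⇒ a H ⇒ a a a b

Two distinct leftmost derivations for the same string.

Ambiguous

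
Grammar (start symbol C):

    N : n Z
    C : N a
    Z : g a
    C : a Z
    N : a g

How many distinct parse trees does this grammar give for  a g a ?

Parse trees for a g a:
  [C [N a g] a]
  [C a [Z g a]]

2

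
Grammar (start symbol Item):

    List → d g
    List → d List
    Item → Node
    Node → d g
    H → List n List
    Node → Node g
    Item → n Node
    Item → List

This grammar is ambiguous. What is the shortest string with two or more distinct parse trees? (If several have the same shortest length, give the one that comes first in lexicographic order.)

d g

length 2: d g has 2 parse trees

Two derivations of d g:
  Item ⇒ Node ⇒ d g
  Item ⇒ List ⇒ d g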